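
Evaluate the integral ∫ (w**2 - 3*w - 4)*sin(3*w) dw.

-w**2*cos(3*w)/3 + 2*w*sin(3*w)/9 + w*cos(3*w) - sin(3*w)/3 + 38*cos(3*w)/27 + C

Use integration by parts with u = w**2 - 3*w - 4, dv = sin(3*w) dw, so v = -cos(3*w)/3.
Apply parts 2 times (tabular method): alternate signs, differentiate u down to 0, integrate dv up.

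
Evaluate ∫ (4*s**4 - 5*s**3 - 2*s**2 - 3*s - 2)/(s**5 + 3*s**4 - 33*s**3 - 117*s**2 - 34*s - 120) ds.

2006*log(s - 6)/2035 - 661*log(s + 4)/85 + 1544*log(s + 5)/143 - 53*log(s**2 + 1)/16354 - 281*atan(s)/8177 + C

Factor the denominator: (s - 6)*(s + 4)*(s + 5)*(s**2 + 1).
Partial-fraction decomposition: -(53*s + 281)/(8177*(s**2 + 1)) + 1544/(143*(s + 5)) - 661/(85*(s + 4)) + 2006/(2035*(s - 6)).
Integrate each term; A/(s−a) gives A·log|s−a|; the (Bs+D)/(s²+p²) term gives a log and an atan.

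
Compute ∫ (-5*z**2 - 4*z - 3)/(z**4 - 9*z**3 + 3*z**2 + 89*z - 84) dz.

Factor the denominator: (z - 7)*(z - 4)*(z - 1)*(z + 3).
Partial-fraction decomposition: 9/(70*(z + 3)) - 1/(6*(z - 1)) + 11/(7*(z - 4)) - 23/(15*(z - 7)).
Integrate each term: A/(z−a) contributes A·log|z−a|.

-23*log(z - 7)/15 + 11*log(z - 4)/7 - log(z - 1)/6 + 9*log(z + 3)/70 + C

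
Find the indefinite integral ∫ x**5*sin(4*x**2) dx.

-x**4*cos(4*x**2)/8 + x**2*sin(4*x**2)/16 + cos(4*x**2)/64 + C

Let u = x², du = 2x dx; rewrite as (1/2)∫ u^2·sin(4u) du.
Now integrate by parts 2 times.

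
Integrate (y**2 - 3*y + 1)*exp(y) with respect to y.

Use integration by parts with u = y**2 - 3*y + 1, dv = exp(y) dy, so v = exp(y).
Apply parts 2 times (tabular method): alternate signs, differentiate u down to 0, integrate dv up.

(y**2 - 5*y + 6)*exp(y) + C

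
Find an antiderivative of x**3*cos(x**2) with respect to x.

Let u = x², du = 2x dx; rewrite as (1/2)∫ u^1·cos(1u) du.
Now integrate by parts 1 time.

x**2*sin(x**2)/2 + cos(x**2)/2 + C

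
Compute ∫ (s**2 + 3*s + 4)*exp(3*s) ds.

Use integration by parts with u = s**2 + 3*s + 4, dv = exp(3*s) ds, so v = exp(3*s)/3.
Apply parts 2 times (tabular method): alternate signs, differentiate u down to 0, integrate dv up.

(9*s**2 + 21*s + 29)*exp(3*s)/27 + C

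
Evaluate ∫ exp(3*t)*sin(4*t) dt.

3*exp(3*t)*sin(4*t)/25 - 4*exp(3*t)*cos(4*t)/25 + C

Let I denote the integral. Integrate by parts with u = sin(4*t), dv = exp(3*t) dt, so v = exp(3*t)/3: I = exp(3*t)*sin(4*t)/3 − (4/3)·∫ exp(3*t)*cos(4*t) dt.
Apply parts again with u = cos(4*t), dv = exp(3*t) dt: ∫ exp(3*t)*cos(4*t) dt = exp(3*t)*cos(4*t)/3 + (4/3)·I. Substituting back brings back I: I = exp(3*t)*sin(4*t)/3 - 4*exp(3*t)*cos(4*t)/9 − (16/9)·I.
Solving for I: (1 + 16/9)·I equals the remaining terms, so I = (9/25)·(exp(3*t)*sin(4*t)/3 - 4*exp(3*t)*cos(4*t)/9).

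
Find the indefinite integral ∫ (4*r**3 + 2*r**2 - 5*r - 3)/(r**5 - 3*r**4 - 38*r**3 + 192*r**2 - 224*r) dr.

Factor the denominator: r*(r - 4)**2*(r - 2)*(r + 7).
Partial-fraction decomposition: -138/(847*(r + 7)) + 3/(8*(r - 2)) - 873/(3872*(r - 4)) + 265/(88*(r - 4)**2) + 3/(224*r).
Integrate each term; A/(r−a) gives A·log|r−a|; A/(r−a)² gives −A/(r−a).

3*log(r)/224 - 873*log(r - 4)/3872 + 3*log(r - 2)/8 - 138*log(r + 7)/847 - 265/(88*r - 352) + C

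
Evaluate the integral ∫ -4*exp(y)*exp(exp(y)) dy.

-4*exp(exp(y)) + C

Let u = exp(y), so du = (exp(y)) dy.
Rewriting, the integral becomes -4·∫ e^u du = -4·e^u.
Substituting back, u = exp(y).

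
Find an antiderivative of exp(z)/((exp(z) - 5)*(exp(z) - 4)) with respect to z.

log(exp(z) - 5) - log(exp(z) - 4) + C

Let u = e^z, du = e^z dz.
The integral becomes ∫ du/((u-5)(u-4)); decompose into partial fractions.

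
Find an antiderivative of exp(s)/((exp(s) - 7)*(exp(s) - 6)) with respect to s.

Let u = e^s, du = e^s ds.
The integral becomes ∫ du/((u-7)(u-6)); decompose into partial fractions.

log(exp(s) - 7) - log(exp(s) - 6) + C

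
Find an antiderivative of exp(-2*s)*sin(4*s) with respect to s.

-exp(-2*s)*sin(4*s)/10 - exp(-2*s)*cos(4*s)/5 + C

Let I denote the integral. Integrate by parts with u = sin(4*s), dv = exp(-2*s) ds, so v = -exp(-2*s)/2: I = -exp(-2*s)*sin(4*s)/2 + 2·∫ exp(-2*s)*cos(4*s) ds.
Apply parts again with u = cos(4*s), dv = exp(-2*s) ds: ∫ exp(-2*s)*cos(4*s) ds = -exp(-2*s)*cos(4*s)/2 − 2·I. Substituting back brings back I: I = -exp(-2*s)*sin(4*s)/2 - exp(-2*s)*cos(4*s) − 4·I.
Solving for I: (1 + 4)·I equals the remaining terms, so I = (1/5)·(-exp(-2*s)*sin(4*s)/2 - exp(-2*s)*cos(4*s)).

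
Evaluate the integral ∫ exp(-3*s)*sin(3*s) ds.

-exp(-3*s)*sin(3*s)/6 - exp(-3*s)*cos(3*s)/6 + C

Let I denote the integral. Integrate by parts with u = sin(3*s), dv = exp(-3*s) ds, so v = -exp(-3*s)/3: I = -exp(-3*s)*sin(3*s)/3 + ∫ exp(-3*s)*cos(3*s) ds.
Apply parts again with u = cos(3*s), dv = exp(-3*s) ds: ∫ exp(-3*s)*cos(3*s) ds = -exp(-3*s)*cos(3*s)/3 − I. Substituting back brings back I: I = -exp(-3*s)*sin(3*s)/3 - exp(-3*s)*cos(3*s)/3 − I.
Solving for I: (1 + 1)·I equals the remaining terms, so I = (1/2)·(-exp(-3*s)*sin(3*s)/3 - exp(-3*s)*cos(3*s)/3).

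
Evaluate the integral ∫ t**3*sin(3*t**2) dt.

Let u = t², du = 2t dt; rewrite as (1/2)∫ u^1·sin(3u) du.
Now integrate by parts 1 time.

-t**2*cos(3*t**2)/6 + sin(3*t**2)/18 + C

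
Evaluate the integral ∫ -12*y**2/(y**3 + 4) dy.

-4*log(y**3 + 4) + C

Let u = y**3 + 4, so du = (3*y**2) dy.
Rewriting, the integral becomes -4·∫ 1/u du = -4·log(u).
Substituting back, u = y**3 + 4.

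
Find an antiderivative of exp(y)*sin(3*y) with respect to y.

exp(y)*sin(3*y)/10 - 3*exp(y)*cos(3*y)/10 + C

Let I denote the integral. Integrate by parts with u = sin(3*y), dv = exp(y) dy, so v = exp(y): I = exp(y)*sin(3*y) − 3·∫ exp(y)*cos(3*y) dy.
Apply parts again with u = cos(3*y), dv = exp(y) dy: ∫ exp(y)*cos(3*y) dy = exp(y)*cos(3*y) + 3·I. Substituting back brings back I: I = exp(y)*sin(3*y) - 3*exp(y)*cos(3*y) − 9·I.
Solving for I: (1 + 9)·I equals the remaining terms, so I = (1/10)·(exp(y)*sin(3*y) - 3*exp(y)*cos(3*y)).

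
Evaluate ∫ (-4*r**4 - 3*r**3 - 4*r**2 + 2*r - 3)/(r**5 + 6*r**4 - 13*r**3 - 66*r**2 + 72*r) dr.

Factor the denominator: r*(r - 3)*(r - 1)*(r + 4)*(r + 6).
Partial-fraction decomposition: -1565/(252*(r + 6)) + 907/(280*(r + 4)) + 6/(35*(r - 1)) - 73/(63*(r - 3)) - 1/(24*r).
Integrate each term: A/(r−a) contributes A·log|r−a|.

-log(r)/24 - 73*log(r - 3)/63 + 6*log(r - 1)/35 + 907*log(r + 4)/280 - 1565*log(r + 6)/252 + C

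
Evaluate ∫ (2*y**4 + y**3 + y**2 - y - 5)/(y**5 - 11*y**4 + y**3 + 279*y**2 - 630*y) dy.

Factor the denominator: y*(y - 7)*(y - 6)*(y - 3)*(y + 5).
Partial-fraction decomposition: 115/(528*(y + 5)) + 95/(144*(y - 3)) - 2833/(198*(y - 6)) + 2591/(168*(y - 7)) + 1/(126*y).
Integrate each term: A/(y−a) contributes A·log|y−a|.

log(y)/126 + 2591*log(y - 7)/168 - 2833*log(y - 6)/198 + 95*log(y - 3)/144 + 115*log(y + 5)/528 + C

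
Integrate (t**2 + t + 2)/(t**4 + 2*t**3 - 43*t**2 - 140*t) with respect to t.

-log(t)/70 + 29*log(t - 7)/462 + 7*log(t + 4)/22 - 11*log(t + 5)/30 + C

Factor the denominator: t*(t - 7)*(t + 4)*(t + 5).
Partial-fraction decomposition: -11/(30*(t + 5)) + 7/(22*(t + 4)) + 29/(462*(t - 7)) - 1/(70*t).
Integrate each term: A/(t−a) contributes A·log|t−a|.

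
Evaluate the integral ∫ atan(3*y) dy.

y*atan(3*y) - log(9*y**2 + 1)/6 + C

Use integration by parts with u = arctan(3*y), dv = dy.
Then du = 3/(9*y**2 + 1) dy.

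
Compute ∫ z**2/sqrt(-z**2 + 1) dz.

-z*sqrt(-z**2 + 1)/2 + asin(z)/2 + C

Substitute z = sin(θ), so dz = cos(θ) dθ and the radical becomes sqrt(-z**2 + 1) = cos(θ) by the Pythagorean identity.
Integrate the resulting trig expression in θ, then back-substitute θ = asin(z), sin(θ) = z, cos(θ) = sqrt(-z**2 + 1) (absorbing any constant into C).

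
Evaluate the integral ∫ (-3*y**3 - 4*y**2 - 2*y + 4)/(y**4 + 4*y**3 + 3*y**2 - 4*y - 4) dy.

Factor the denominator: (y - 1)*(y + 1)*(y + 2)**2.
Partial-fraction decomposition: -2/(9*(y + 2)) + 16/(3*(y + 2)**2) - 5/(2*(y + 1)) - 5/(18*(y - 1)).
Integrate each term; A/(y−a) gives A·log|y−a|; A/(y−a)² gives −A/(y−a).

-5*log(y - 1)/18 - 5*log(y + 1)/2 - 2*log(y + 2)/9 - 16/(3*y + 6) + C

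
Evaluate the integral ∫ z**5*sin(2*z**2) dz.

-z**4*cos(2*z**2)/4 + z**2*sin(2*z**2)/4 + cos(2*z**2)/8 + C

Let u = z², du = 2z dz; rewrite as (1/2)∫ u^2·sin(2u) du.
Now integrate by parts 2 times.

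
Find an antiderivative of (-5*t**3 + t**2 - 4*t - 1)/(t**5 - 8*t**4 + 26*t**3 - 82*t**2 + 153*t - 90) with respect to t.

-207*log(t - 5)/136 + 15*log(t - 2)/13 - 9*log(t - 1)/40 + 1311*log(t**2 + 9)/4420 + 583*atan(t/3)/3315 + C

Factor the denominator: (t - 5)*(t - 2)*(t - 1)*(t**2 + 9).
Partial-fraction decomposition: (1311*t + 1166)/(2210*(t**2 + 9)) - 9/(40*(t - 1)) + 15/(13*(t - 2)) - 207/(136*(t - 5)).
Integrate each term; A/(t−a) gives A·log|t−a|; the (Bt+D)/(t²+p²) term gives a log and an atan.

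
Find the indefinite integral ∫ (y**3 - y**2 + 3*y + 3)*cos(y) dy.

y**3*sin(y) - y**2*sin(y) + 3*y**2*cos(y) - 3*y*sin(y) - 2*y*cos(y) + 5*sin(y) - 3*cos(y) + C

Use integration by parts with u = y**3 - y**2 + 3*y + 3, dv = cos(y) dy, so v = sin(y).
Apply parts 3 times (tabular method): alternate signs, differentiate u down to 0, integrate dv up.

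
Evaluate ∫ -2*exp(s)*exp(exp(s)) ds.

Let u = exp(s), so du = (exp(s)) ds.
Rewriting, the integral becomes -2·∫ e^u du = -2·e^u.
Substituting back, u = exp(s).

-2*exp(exp(s)) + C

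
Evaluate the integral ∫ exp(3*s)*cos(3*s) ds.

exp(3*s)*sin(3*s)/6 + exp(3*s)*cos(3*s)/6 + C

Let I denote the integral. Integrate by parts with u = cos(3*s), dv = exp(3*s) ds, so v = exp(3*s)/3: I = exp(3*s)*cos(3*s)/3 + ∫ exp(3*s)*sin(3*s) ds.
Apply parts again with u = sin(3*s), dv = exp(3*s) ds: ∫ exp(3*s)*sin(3*s) ds = exp(3*s)*sin(3*s)/3 − I. Substituting back brings back I: I = exp(3*s)*sin(3*s)/3 + exp(3*s)*cos(3*s)/3 − I.
Solving for I: (1 + 1)·I equals the remaining terms, so I = (1/2)·(exp(3*s)*sin(3*s)/3 + exp(3*s)*cos(3*s)/3).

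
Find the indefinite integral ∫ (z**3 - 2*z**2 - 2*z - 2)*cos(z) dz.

z**3*sin(z) - 2*z**2*sin(z) + 3*z**2*cos(z) - 8*z*sin(z) - 4*z*cos(z) + 2*sin(z) - 8*cos(z) + C

Use integration by parts with u = z**3 - 2*z**2 - 2*z - 2, dv = cos(z) dz, so v = sin(z).
Apply parts 3 times (tabular method): alternate signs, differentiate u down to 0, integrate dv up.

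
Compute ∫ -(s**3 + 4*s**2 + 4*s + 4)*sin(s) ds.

s**3*cos(s) - 3*s**2*sin(s) + 4*s**2*cos(s) - 8*s*sin(s) - 2*s*cos(s) + 2*sin(s) - 4*cos(s) + C

Use integration by parts with u = s**3 + 4*s**2 + 4*s + 4, dv = -sin(s) ds, so v = cos(s).
Apply parts 3 times (tabular method): alternate signs, differentiate u down to 0, integrate dv up.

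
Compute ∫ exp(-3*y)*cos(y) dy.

exp(-3*y)*sin(y)/10 - 3*exp(-3*y)*cos(y)/10 + C

Let I denote the integral. Integrate by parts with u = cos(y), dv = exp(-3*y) dy, so v = -exp(-3*y)/3: I = -exp(-3*y)*cos(y)/3 − (1/3)·∫ exp(-3*y)*sin(y) dy.
Apply parts again with u = sin(y), dv = exp(-3*y) dy: ∫ exp(-3*y)*sin(y) dy = -exp(-3*y)*sin(y)/3 + (1/3)·I. Substituting back brings back I: I = exp(-3*y)*sin(y)/9 - exp(-3*y)*cos(y)/3 − (1/9)·I.
Solving for I: (1 + 1/9)·I equals the remaining terms, so I = (9/10)·(exp(-3*y)*sin(y)/9 - exp(-3*y)*cos(y)/3).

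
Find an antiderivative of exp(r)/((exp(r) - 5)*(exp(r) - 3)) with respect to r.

log(exp(r) - 5)/2 - log(exp(r) - 3)/2 + C

Let u = e^r, du = e^r dr.
The integral becomes ∫ du/((u-3)(u-5)); decompose into partial fractions.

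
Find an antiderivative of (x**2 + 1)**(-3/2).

x/sqrt(x**2 + 1) + C

Substitute x = tan(θ), so dx = sec(θ)^2 dθ and the radical becomes sqrt(x**2 + 1) = sec(θ) by the Pythagorean identity.
Integrate the resulting trig expression in θ, then back-substitute tan(θ) = x, sec(θ) = sqrt(x**2 + 1) (absorbing any constant into C).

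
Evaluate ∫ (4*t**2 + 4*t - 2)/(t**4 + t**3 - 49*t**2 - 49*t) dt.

2*log(t)/49 + 111*log(t - 7)/392 - log(t + 1)/24 - 83*log(t + 7)/294 + C

Factor the denominator: t*(t - 7)*(t + 1)*(t + 7).
Partial-fraction decomposition: -83/(294*(t + 7)) - 1/(24*(t + 1)) + 111/(392*(t - 7)) + 2/(49*t).
Integrate each term: A/(t−a) contributes A·log|t−a|.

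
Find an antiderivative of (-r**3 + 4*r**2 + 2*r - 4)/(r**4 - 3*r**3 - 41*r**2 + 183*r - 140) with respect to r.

-19*log(r - 5)/48 - 4*log(r - 4)/33 + log(r - 1)/96 - 521*log(r + 7)/1056 + C

Factor the denominator: (r - 5)*(r - 4)*(r - 1)*(r + 7).
Partial-fraction decomposition: -521/(1056*(r + 7)) + 1/(96*(r - 1)) - 4/(33*(r - 4)) - 19/(48*(r - 5)).
Integrate each term: A/(r−a) contributes A·log|r−a|.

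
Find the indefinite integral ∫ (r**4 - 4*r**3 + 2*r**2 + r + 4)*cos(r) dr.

Use integration by parts with u = r**4 - 4*r**3 + 2*r**2 + r + 4, dv = cos(r) dr, so v = sin(r).
Apply parts 4 times (tabular method): alternate signs, differentiate u down to 0, integrate dv up.

r**4*sin(r) - 4*r**3*sin(r) + 4*r**3*cos(r) - 10*r**2*sin(r) - 12*r**2*cos(r) + 25*r*sin(r) - 20*r*cos(r) + 24*sin(r) + 25*cos(r) + C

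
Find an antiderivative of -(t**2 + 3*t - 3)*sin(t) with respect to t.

t**2*cos(t) - 2*t*sin(t) + 3*t*cos(t) - 3*sin(t) - 5*cos(t) + C

Use integration by parts with u = t**2 + 3*t - 3, dv = -sin(t) dt, so v = cos(t).
Apply parts 2 times (tabular method): alternate signs, differentiate u down to 0, integrate dv up.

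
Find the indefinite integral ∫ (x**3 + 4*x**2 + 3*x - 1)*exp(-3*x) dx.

(-9*x**3 - 45*x**2 - 57*x - 10)*exp(-3*x)/27 + C

Use integration by parts with u = x**3 + 4*x**2 + 3*x - 1, dv = exp(-3*x) dx, so v = -exp(-3*x)/3.
Apply parts 3 times (tabular method): alternate signs, differentiate u down to 0, integrate dv up.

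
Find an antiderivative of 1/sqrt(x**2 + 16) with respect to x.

Substitute x = 4·tan(θ), so dx = 4·sec(θ)^2 dθ and the radical becomes sqrt(x**2 + 16) = 4·sec(θ) by the Pythagorean identity.
Integrate the resulting trig expression in θ, then back-substitute tan(θ) = x/4, sec(θ) = sqrt(x**2 + 16)/4 (absorbing any constant into C).

log(x + sqrt(x**2 + 16)) + C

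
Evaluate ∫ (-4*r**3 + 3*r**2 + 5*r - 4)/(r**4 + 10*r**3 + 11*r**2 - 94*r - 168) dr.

-log(r - 3)/5 - 3*log(r + 2)/5 + 20*log(r + 4)/3 - 148*log(r + 7)/15 + C

Factor the denominator: (r - 3)*(r + 2)*(r + 4)*(r + 7).
Partial-fraction decomposition: -148/(15*(r + 7)) + 20/(3*(r + 4)) - 3/(5*(r + 2)) - 1/(5*(r - 3)).
Integrate each term: A/(r−a) contributes A·log|r−a|.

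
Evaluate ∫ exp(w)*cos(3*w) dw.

Let I denote the integral. Integrate by parts with u = cos(3*w), dv = exp(w) dw, so v = exp(w): I = exp(w)*cos(3*w) + 3·∫ exp(w)*sin(3*w) dw.
Apply parts again with u = sin(3*w), dv = exp(w) dw: ∫ exp(w)*sin(3*w) dw = exp(w)*sin(3*w) − 3·I. Substituting back brings back I: I = 3*exp(w)*sin(3*w) + exp(w)*cos(3*w) − 9·I.
Solving for I: (1 + 9)·I equals the remaining terms, so I = (1/10)·(3*exp(w)*sin(3*w) + exp(w)*cos(3*w)).

3*exp(w)*sin(3*w)/10 + exp(w)*cos(3*w)/10 + C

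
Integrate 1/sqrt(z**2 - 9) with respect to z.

Substitute z = 3·sec(θ), so dz = 3·sec(θ)*tan(θ) dθ and the radical becomes sqrt(z**2 - 9) = 3·tan(θ) by the Pythagorean identity.
Integrate the resulting trig expression in θ, then back-substitute sec(θ) = z/3, tan(θ) = sqrt(z**2 - 9)/3 (absorbing any constant into C).

log(z + sqrt(z**2 - 9)) + C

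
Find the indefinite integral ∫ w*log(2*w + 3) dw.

Use integration by parts with u = log(2*w + 3), dv = w dw.
Then du = 2/(2*w + 3) dw and v = w**2/2.

w**2*log(2*w + 3)/2 - w**2/4 + 3*w/4 - 9*log(2*w + 3)/8 + C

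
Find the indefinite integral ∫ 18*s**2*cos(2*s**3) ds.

3*sin(2*s**3) + C

Let u = 2*s**3, so du = (6*s**2) ds.
Rewriting, the integral becomes 3·∫ cos(u) du = 3·sin(u).
Substituting back, u = 2*s**3.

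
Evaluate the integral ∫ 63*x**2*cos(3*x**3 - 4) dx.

Let u = 3*x**3 - 4, so du = (9*x**2) dx.
Rewriting, the integral becomes 7·∫ cos(u) du = 7·sin(u).
Substituting back, u = 3*x**3 - 4.

7*sin(3*x**3 - 4) + C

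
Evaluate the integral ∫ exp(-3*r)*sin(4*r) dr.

Let I denote the integral. Integrate by parts with u = sin(4*r), dv = exp(-3*r) dr, so v = -exp(-3*r)/3: I = -exp(-3*r)*sin(4*r)/3 + (4/3)·∫ exp(-3*r)*cos(4*r) dr.
Apply parts again with u = cos(4*r), dv = exp(-3*r) dr: ∫ exp(-3*r)*cos(4*r) dr = -exp(-3*r)*cos(4*r)/3 − (4/3)·I. Substituting back brings back I: I = -exp(-3*r)*sin(4*r)/3 - 4*exp(-3*r)*cos(4*r)/9 − (16/9)·I.
Solving for I: (1 + 16/9)·I equals the remaining terms, so I = (9/25)·(-exp(-3*r)*sin(4*r)/3 - 4*exp(-3*r)*cos(4*r)/9).

-3*exp(-3*r)*sin(4*r)/25 - 4*exp(-3*r)*cos(4*r)/25 + C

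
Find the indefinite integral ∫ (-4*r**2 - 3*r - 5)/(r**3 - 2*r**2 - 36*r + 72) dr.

-167*log(r - 6)/48 + 27*log(r - 2)/32 - 131*log(r + 6)/96 + C

Factor the denominator: (r - 6)*(r - 2)*(r + 6).
Partial-fraction decomposition: -131/(96*(r + 6)) + 27/(32*(r - 2)) - 167/(48*(r - 6)).
Integrate each term: A/(r−a) contributes A·log|r−a|.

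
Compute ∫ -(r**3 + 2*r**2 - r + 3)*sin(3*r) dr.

r**3*cos(3*r)/3 - r**2*sin(3*r)/3 + 2*r**2*cos(3*r)/3 - 4*r*sin(3*r)/9 - 5*r*cos(3*r)/9 + 5*sin(3*r)/27 + 23*cos(3*r)/27 + C

Use integration by parts with u = r**3 + 2*r**2 - r + 3, dv = -sin(3*r) dr, so v = cos(3*r)/3.
Apply parts 3 times (tabular method): alternate signs, differentiate u down to 0, integrate dv up.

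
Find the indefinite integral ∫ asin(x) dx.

x*asin(x) + sqrt(-x**2 + 1) + C

Use integration by parts with u = arcsin(x), dv = dx.
Then du = 1/sqrt(-x**2 + 1) dx.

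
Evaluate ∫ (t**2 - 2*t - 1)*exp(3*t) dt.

(9*t**2 - 24*t - 1)*exp(3*t)/27 + C

Use integration by parts with u = t**2 - 2*t - 1, dv = exp(3*t) dt, so v = exp(3*t)/3.
Apply parts 2 times (tabular method): alternate signs, differentiate u down to 0, integrate dv up.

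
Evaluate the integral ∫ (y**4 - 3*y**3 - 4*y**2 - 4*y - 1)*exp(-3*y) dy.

(-27*y**4 + 45*y**3 + 153*y**2 + 210*y + 97)*exp(-3*y)/81 + C

Use integration by parts with u = y**4 - 3*y**3 - 4*y**2 - 4*y - 1, dv = exp(-3*y) dy, so v = -exp(-3*y)/3.
Apply parts 4 times (tabular method): alternate signs, differentiate u down to 0, integrate dv up.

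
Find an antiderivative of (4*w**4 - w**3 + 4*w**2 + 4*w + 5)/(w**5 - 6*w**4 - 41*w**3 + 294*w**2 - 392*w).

-5*log(w)/392 + 949*log(w - 7)/147 - 95*log(w - 4)/24 + 17*log(w - 2)/36 + 460*log(w + 7)/441 + C

Factor the denominator: w*(w - 7)*(w - 4)*(w - 2)*(w + 7).
Partial-fraction decomposition: 460/(441*(w + 7)) + 17/(36*(w - 2)) - 95/(24*(w - 4)) + 949/(147*(w - 7)) - 5/(392*w).
Integrate each term: A/(w−a) contributes A·log|w−a|.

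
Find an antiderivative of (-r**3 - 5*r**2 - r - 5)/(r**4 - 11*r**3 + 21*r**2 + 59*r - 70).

-50*log(r - 7)/9 + 65*log(r - 5)/14 - log(r - 1)/6 + 5*log(r + 2)/63 + C

Factor the denominator: (r - 7)*(r - 5)*(r - 1)*(r + 2).
Partial-fraction decomposition: 5/(63*(r + 2)) - 1/(6*(r - 1)) + 65/(14*(r - 5)) - 50/(9*(r - 7)).
Integrate each term: A/(r−a) contributes A·log|r−a|.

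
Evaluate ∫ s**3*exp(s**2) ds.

Let u = s², du = 2s ds; rewrite as (1/2)∫ u^1·exp(1u) du.
Now integrate by parts 1 time.

(s**2 - 1)*exp(s**2)/2 + C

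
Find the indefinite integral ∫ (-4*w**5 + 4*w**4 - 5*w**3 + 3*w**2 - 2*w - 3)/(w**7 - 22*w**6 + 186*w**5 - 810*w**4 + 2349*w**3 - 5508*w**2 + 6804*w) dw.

Factor the denominator: w*(w - 7)*(w - 6)**2*(w - 3)*(w**2 + 9).
Partial-fraction decomposition: -(1697*w - 6188)/(39150*(w**2 + 9)) + 85/(216*(w - 3)) + 292483/(8100*(w - 6)) + 8969/(270*(w - 6)**2) - 59209/(1624*(w - 7)) - 1/(2268*w).
Integrate each term; A/(w−a) gives A·log|w−a|; the (Bw+D)/(w²+p²) term gives a log and an atan.

-log(w)/2268 - 59209*log(w - 7)/1624 + 292483*log(w - 6)/8100 + 85*log(w - 3)/216 - 1697*log(w**2 + 9)/78300 + 3094*atan(w/3)/58725 - 8969/(270*w - 1620) + C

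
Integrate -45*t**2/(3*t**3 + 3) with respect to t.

Let u = 3*t**3 + 3, so du = (9*t**2) dt.
Rewriting, the integral becomes -5·∫ 1/u du = -5·log(u).
Substituting back, u = 3*t**3 + 3.

-5*log(3*t**3 + 3) + C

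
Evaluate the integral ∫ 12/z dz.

Let u = 2*z**3, so du = (6*z**2) dz.
Rewriting, the integral becomes 4·∫ 1/u du = 4·log(u).
Substituting back, u = 2*z**3.

12*log(z) + 4*log(2) + C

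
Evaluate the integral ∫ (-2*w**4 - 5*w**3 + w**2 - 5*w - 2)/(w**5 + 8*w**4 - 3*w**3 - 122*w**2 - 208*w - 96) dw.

-419*log(w - 4)/1000 + 49*log(w + 1)/225 + 79*log(w + 4)/72 - 362*log(w + 6)/125 + 7/(75*w + 75) + C

Factor the denominator: (w - 4)*(w + 1)**2*(w + 4)*(w + 6).
Partial-fraction decomposition: -362/(125*(w + 6)) + 79/(72*(w + 4)) + 49/(225*(w + 1)) - 7/(75*(w + 1)**2) - 419/(1000*(w - 4)).
Integrate each term; A/(w−a) gives A·log|w−a|; A/(w−a)² gives −A/(w−a).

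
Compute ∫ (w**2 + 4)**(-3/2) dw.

w/(4*sqrt(w**2 + 4)) + C

Substitute w = 2·tan(θ), so dw = 2·sec(θ)^2 dθ and the radical becomes sqrt(w**2 + 4) = 2·sec(θ) by the Pythagorean identity.
Integrate the resulting trig expression in θ, then back-substitute tan(θ) = w/2, sec(θ) = sqrt(w**2 + 4)/2 (absorbing any constant into C).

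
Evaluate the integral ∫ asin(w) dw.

w*asin(w) + sqrt(-w**2 + 1) + C

Use integration by parts with u = arcsin(w), dv = dw.
Then du = 1/sqrt(-w**2 + 1) dw.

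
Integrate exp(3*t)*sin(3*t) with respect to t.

exp(3*t)*sin(3*t)/6 - exp(3*t)*cos(3*t)/6 + C

Let I denote the integral. Integrate by parts with u = sin(3*t), dv = exp(3*t) dt, so v = exp(3*t)/3: I = exp(3*t)*sin(3*t)/3 − ∫ exp(3*t)*cos(3*t) dt.
Apply parts again with u = cos(3*t), dv = exp(3*t) dt: ∫ exp(3*t)*cos(3*t) dt = exp(3*t)*cos(3*t)/3 + I. Substituting back brings back I: I = exp(3*t)*sin(3*t)/3 - exp(3*t)*cos(3*t)/3 − I.
Solving for I: (1 + 1)·I equals the remaining terms, so I = (1/2)·(exp(3*t)*sin(3*t)/3 - exp(3*t)*cos(3*t)/3).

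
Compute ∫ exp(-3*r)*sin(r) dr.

Let I denote the integral. Integrate by parts with u = sin(r), dv = exp(-3*r) dr, so v = -exp(-3*r)/3: I = -exp(-3*r)*sin(r)/3 + (1/3)·∫ exp(-3*r)*cos(r) dr.
Apply parts again with u = cos(r), dv = exp(-3*r) dr: ∫ exp(-3*r)*cos(r) dr = -exp(-3*r)*cos(r)/3 − (1/3)·I. Substituting back brings back I: I = -exp(-3*r)*sin(r)/3 - exp(-3*r)*cos(r)/9 − (1/9)·I.
Solving for I: (1 + 1/9)·I equals the remaining terms, so I = (9/10)·(-exp(-3*r)*sin(r)/3 - exp(-3*r)*cos(r)/9).

-3*exp(-3*r)*sin(r)/10 - exp(-3*r)*cos(r)/10 + C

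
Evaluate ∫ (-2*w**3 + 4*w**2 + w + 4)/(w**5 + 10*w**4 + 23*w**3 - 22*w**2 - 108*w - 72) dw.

Factor the denominator: (w - 2)*(w + 1)*(w + 2)*(w + 3)*(w + 6).
Partial-fraction decomposition: 287/(240*(w + 6)) - 91/(30*(w + 3)) + 17/(8*(w + 2)) - 3/(10*(w + 1)) + 1/(80*(w - 2)).
Integrate each term: A/(w−a) contributes A·log|w−a|.

log(w - 2)/80 - 3*log(w + 1)/10 + 17*log(w + 2)/8 - 91*log(w + 3)/30 + 287*log(w + 6)/240 + C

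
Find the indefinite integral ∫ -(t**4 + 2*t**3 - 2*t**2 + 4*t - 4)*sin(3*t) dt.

Use integration by parts with u = t**4 + 2*t**3 - 2*t**2 + 4*t - 4, dv = -sin(3*t) dt, so v = cos(3*t)/3.
Apply parts 4 times (tabular method): alternate signs, differentiate u down to 0, integrate dv up.

t**4*cos(3*t)/3 - 4*t**3*sin(3*t)/9 + 2*t**3*cos(3*t)/3 - 2*t**2*sin(3*t)/3 - 10*t**2*cos(3*t)/9 + 20*t*sin(3*t)/27 + 8*t*cos(3*t)/9 - 8*sin(3*t)/27 - 88*cos(3*t)/81 + C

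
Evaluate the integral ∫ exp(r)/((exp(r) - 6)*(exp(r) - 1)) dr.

Let u = e^r, du = e^r dr.
The integral becomes ∫ du/((u-6)(u-1)); decompose into partial fractions.

log(exp(r) - 6)/5 - log(exp(r) - 1)/5 + C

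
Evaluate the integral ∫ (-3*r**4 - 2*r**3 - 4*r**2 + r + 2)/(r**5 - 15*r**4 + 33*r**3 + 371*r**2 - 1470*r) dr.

-log(r)/735 + 3172*log(r - 7)/49 - 2228*log(r - 6)/33 - 12*log(r + 5)/55 + 673/(7*r - 49) + C

Factor the denominator: r*(r - 7)**2*(r - 6)*(r + 5).
Partial-fraction decomposition: -12/(55*(r + 5)) - 2228/(33*(r - 6)) + 3172/(49*(r - 7)) - 673/(7*(r - 7)**2) - 1/(735*r).
Integrate each term; A/(r−a) gives A·log|r−a|; A/(r−a)² gives −A/(r−a).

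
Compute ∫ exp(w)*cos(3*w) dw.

3*exp(w)*sin(3*w)/10 + exp(w)*cos(3*w)/10 + C

Let I denote the integral. Integrate by parts with u = cos(3*w), dv = exp(w) dw, so v = exp(w): I = exp(w)*cos(3*w) + 3·∫ exp(w)*sin(3*w) dw.
Apply parts again with u = sin(3*w), dv = exp(w) dw: ∫ exp(w)*sin(3*w) dw = exp(w)*sin(3*w) − 3·I. Substituting back brings back I: I = 3*exp(w)*sin(3*w) + exp(w)*cos(3*w) − 9·I.
Solving for I: (1 + 9)·I equals the remaining terms, so I = (1/10)·(3*exp(w)*sin(3*w) + exp(w)*cos(3*w)).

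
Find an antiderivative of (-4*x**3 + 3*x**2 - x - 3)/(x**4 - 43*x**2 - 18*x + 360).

-51*log(x - 6)/22 + 29*log(x - 3)/56 + 61*log(x + 4)/14 - 577*log(x + 5)/88 + C

Factor the denominator: (x - 6)*(x - 3)*(x + 4)*(x + 5).
Partial-fraction decomposition: -577/(88*(x + 5)) + 61/(14*(x + 4)) + 29/(56*(x - 3)) - 51/(22*(x - 6)).
Integrate each term: A/(x−a) contributes A·log|x−a|.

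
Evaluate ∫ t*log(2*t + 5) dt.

Use integration by parts with u = log(2*t + 5), dv = t dt.
Then du = 2/(2*t + 5) dt and v = t**2/2.

t**2*log(2*t + 5)/2 - t**2/4 + 5*t/4 - 25*log(2*t + 5)/8 + C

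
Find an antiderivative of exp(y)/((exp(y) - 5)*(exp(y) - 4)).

log(exp(y) - 5) - log(exp(y) - 4) + C

Let u = e^y, du = e^y dy.
The integral becomes ∫ du/((u-5)(u-4)); decompose into partial fractions.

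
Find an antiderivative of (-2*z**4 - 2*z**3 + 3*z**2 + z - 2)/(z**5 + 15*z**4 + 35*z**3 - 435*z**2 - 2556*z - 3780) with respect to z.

Factor the denominator: (z - 6)*(z + 3)*(z + 5)*(z + 6)*(z + 7).
Partial-fraction decomposition: -153/(4*(z + 7)) + 515/(9*(z + 6)) - 233/(11*(z + 5)) + 43/(108*(z + 3)) - 56/(297*(z - 6)).
Integrate each term: A/(z−a) contributes A·log|z−a|.

-56*log(z - 6)/297 + 43*log(z + 3)/108 - 233*log(z + 5)/11 + 515*log(z + 6)/9 - 153*log(z + 7)/4 + C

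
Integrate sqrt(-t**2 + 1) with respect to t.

Substitute t = sin(θ), so dt = cos(θ) dθ and the radical becomes sqrt(-t**2 + 1) = cos(θ) by the Pythagorean identity.
Integrate the resulting trig expression in θ, then back-substitute θ = asin(t), sin(θ) = t, cos(θ) = sqrt(-t**2 + 1) (absorbing any constant into C).

t*sqrt(-t**2 + 1)/2 + asin(t)/2 + C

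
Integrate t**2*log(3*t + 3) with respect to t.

t**3*log(3*t + 3)/3 - t**3/9 + t**2/6 - t/3 + log(t + 1)/3 + C

Use integration by parts with u = log(3*t + 3), dv = t**2 dt.
Then du = 3/(3*t + 3) dt and v = t**3/3.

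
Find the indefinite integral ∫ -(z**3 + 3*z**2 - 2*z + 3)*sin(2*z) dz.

Use integration by parts with u = z**3 + 3*z**2 - 2*z + 3, dv = -sin(2*z) dz, so v = cos(2*z)/2.
Apply parts 3 times (tabular method): alternate signs, differentiate u down to 0, integrate dv up.

z**3*cos(2*z)/2 - 3*z**2*sin(2*z)/4 + 3*z**2*cos(2*z)/2 - 3*z*sin(2*z)/2 - 7*z*cos(2*z)/4 + 7*sin(2*z)/8 + 3*cos(2*z)/4 + C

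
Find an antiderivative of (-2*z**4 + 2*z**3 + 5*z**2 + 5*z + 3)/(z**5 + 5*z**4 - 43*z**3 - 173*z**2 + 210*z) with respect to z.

Factor the denominator: z*(z - 6)*(z - 1)*(z + 5)*(z + 7).
Partial-fraction decomposition: -5275/(1456*(z + 7)) + 127/(60*(z + 5)) - 13/(240*(z - 1)) - 59/(130*(z - 6)) + 1/(70*z).
Integrate each term: A/(z−a) contributes A·log|z−a|.

log(z)/70 - 59*log(z - 6)/130 - 13*log(z - 1)/240 + 127*log(z + 5)/60 - 5275*log(z + 7)/1456 + C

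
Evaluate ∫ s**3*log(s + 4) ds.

s**4*log(s + 4)/4 - s**4/16 + s**3/3 - 2*s**2 + 16*s - 64*log(s + 4) + C

Use integration by parts with u = log(s + 4), dv = s**3 ds.
Then du = 1/(s + 4) ds and v = s**4/4.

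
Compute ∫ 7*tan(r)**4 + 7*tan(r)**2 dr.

7*tan(r)**3/3 + C

Let u = tan(r), so du = (tan(r)**2 + 1) dr.
Rewriting, the integral becomes 7·∫ u^2 du = 7·u^3/3.
Substituting back, u = tan(r).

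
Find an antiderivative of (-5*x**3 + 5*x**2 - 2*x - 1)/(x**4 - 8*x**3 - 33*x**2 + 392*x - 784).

-165*log(x - 7)/14 + 962*log(x - 4)/121 - 1973*log(x + 7)/1694 - 83/(11*x - 44) + C

Factor the denominator: (x - 7)*(x - 4)**2*(x + 7).
Partial-fraction decomposition: -1973/(1694*(x + 7)) + 962/(121*(x - 4)) + 83/(11*(x - 4)**2) - 165/(14*(x - 7)).
Integrate each term; A/(x−a) gives A·log|x−a|; A/(x−a)² gives −A/(x−a).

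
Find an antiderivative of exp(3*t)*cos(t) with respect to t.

exp(3*t)*sin(t)/10 + 3*exp(3*t)*cos(t)/10 + C

Let I denote the integral. Integrate by parts with u = cos(t), dv = exp(3*t) dt, so v = exp(3*t)/3: I = exp(3*t)*cos(t)/3 + (1/3)·∫ exp(3*t)*sin(t) dt.
Apply parts again with u = sin(t), dv = exp(3*t) dt: ∫ exp(3*t)*sin(t) dt = exp(3*t)*sin(t)/3 − (1/3)·I. Substituting back brings back I: I = exp(3*t)*sin(t)/9 + exp(3*t)*cos(t)/3 − (1/9)·I.
Solving for I: (1 + 1/9)·I equals the remaining terms, so I = (9/10)·(exp(3*t)*sin(t)/9 + exp(3*t)*cos(t)/3).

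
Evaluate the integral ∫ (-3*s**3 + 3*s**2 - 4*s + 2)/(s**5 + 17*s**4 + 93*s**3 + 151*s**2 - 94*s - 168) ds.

-log(s - 1)/280 - log(s + 1)/15 + 43*log(s + 4)/15 - 391*log(s + 6)/35 + 67*log(s + 7)/8 + C

Factor the denominator: (s - 1)*(s + 1)*(s + 4)*(s + 6)*(s + 7).
Partial-fraction decomposition: 67/(8*(s + 7)) - 391/(35*(s + 6)) + 43/(15*(s + 4)) - 1/(15*(s + 1)) - 1/(280*(s - 1)).
Integrate each term: A/(s−a) contributes A·log|s−a|.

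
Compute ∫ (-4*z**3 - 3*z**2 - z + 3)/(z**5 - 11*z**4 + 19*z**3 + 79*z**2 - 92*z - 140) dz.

-1523*log(z - 7)/720 + 577*log(z - 5)/252 - 43*log(z - 2)/180 - 5*log(z + 1)/144 + 25*log(z + 2)/252 + C

Factor the denominator: (z - 7)*(z - 5)*(z - 2)*(z + 1)*(z + 2).
Partial-fraction decomposition: 25/(252*(z + 2)) - 5/(144*(z + 1)) - 43/(180*(z - 2)) + 577/(252*(z - 5)) - 1523/(720*(z - 7)).
Integrate each term: A/(z−a) contributes A·log|z−a|.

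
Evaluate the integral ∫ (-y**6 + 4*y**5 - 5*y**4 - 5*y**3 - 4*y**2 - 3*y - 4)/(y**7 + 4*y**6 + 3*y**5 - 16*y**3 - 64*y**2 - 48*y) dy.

Factor the denominator: y*(y - 2)*(y + 1)*(y + 2)*(y + 3)*(y**2 + 4).
Partial-fraction decomposition: (5*y + 1)/(8*(y**2 + 4)) - 77/(15*(y + 3)) + 123/(32*(y + 2)) - 1/(3*(y + 1)) - 41/(480*(y - 2)) + 1/(12*y).
Integrate each term; A/(y−a) gives A·log|y−a|; the (By+D)/(y²+p²) term gives a log and an atan.

log(y)/12 - 41*log(y - 2)/480 - log(y + 1)/3 + 123*log(y + 2)/32 - 77*log(y + 3)/15 + 5*log(y**2 + 4)/16 + atan(y/2)/16 + C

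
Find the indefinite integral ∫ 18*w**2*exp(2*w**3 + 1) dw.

Let u = 2*w**3 + 1, so du = (6*w**2) dw.
Rewriting, the integral becomes 3·∫ e^u du = 3·e^u.
Substituting back, u = 2*w**3 + 1.

3*exp(2*w**3 + 1) + C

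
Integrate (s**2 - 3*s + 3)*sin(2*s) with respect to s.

-s**2*cos(2*s)/2 + s*sin(2*s)/2 + 3*s*cos(2*s)/2 - 3*sin(2*s)/4 - 5*cos(2*s)/4 + C

Use integration by parts with u = s**2 - 3*s + 3, dv = sin(2*s) ds, so v = -cos(2*s)/2.
Apply parts 2 times (tabular method): alternate signs, differentiate u down to 0, integrate dv up.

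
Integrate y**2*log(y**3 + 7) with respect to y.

y**3*log(y**3 + 7)/3 - y**3/3 + 7*log(y**3 + 7)/3 + C

Let u = y**3 + 7, so du = (3*y**2) dy.
The integral becomes (1/3)·∫ log(u) du; integrate by parts with u′=log(u), dv′=du.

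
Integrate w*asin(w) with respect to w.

w**2*asin(w)/2 + w*sqrt(-w**2 + 1)/4 - asin(w)/4 + C

Use integration by parts with u = arcsin(w), dv = w dw.
Then du = 1/sqrt(-w**2 + 1) dw.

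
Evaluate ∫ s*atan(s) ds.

s**2*atan(s)/2 - s/2 + atan(s)/2 + C

Use integration by parts with u = arctan(s), dv = s ds.
Then du = 1/(s**2 + 1) ds.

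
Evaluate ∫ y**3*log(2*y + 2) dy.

Use integration by parts with u = log(2*y + 2), dv = y**3 dy.
Then du = 2/(2*y + 2) dy and v = y**4/4.

y**4*log(2*y + 2)/4 - y**4/16 + y**3/12 - y**2/8 + y/4 - log(y + 1)/4 + C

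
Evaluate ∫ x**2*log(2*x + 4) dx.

x**3*log(2*x + 4)/3 - x**3/9 + x**2/3 - 4*x/3 + 8*log(x + 2)/3 + C

Use integration by parts with u = log(2*x + 4), dv = x**2 dx.
Then du = 2/(2*x + 4) dx and v = x**3/3.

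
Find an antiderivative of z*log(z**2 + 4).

z**2*log(z**2 + 4)/2 - z**2/2 + 2*log(z**2 + 4) + C

Let u = z**2 + 4, so du = (2*z) dz.
The integral becomes (1/2)·∫ log(u) du; integrate by parts with u′=log(u), dv′=du.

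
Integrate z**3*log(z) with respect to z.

Use integration by parts with u = log(z), dv = z**3 dz.
Then du = 1/z dz and v = z**4/4.

z**4*log(z)/4 - z**4/16 + C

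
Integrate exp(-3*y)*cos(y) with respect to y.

Let I denote the integral. Integrate by parts with u = cos(y), dv = exp(-3*y) dy, so v = -exp(-3*y)/3: I = -exp(-3*y)*cos(y)/3 − (1/3)·∫ exp(-3*y)*sin(y) dy.
Apply parts again with u = sin(y), dv = exp(-3*y) dy: ∫ exp(-3*y)*sin(y) dy = -exp(-3*y)*sin(y)/3 + (1/3)·I. Substituting back brings back I: I = exp(-3*y)*sin(y)/9 - exp(-3*y)*cos(y)/3 − (1/9)·I.
Solving for I: (1 + 1/9)·I equals the remaining terms, so I = (9/10)·(exp(-3*y)*sin(y)/9 - exp(-3*y)*cos(y)/3).

exp(-3*y)*sin(y)/10 - 3*exp(-3*y)*cos(y)/10 + C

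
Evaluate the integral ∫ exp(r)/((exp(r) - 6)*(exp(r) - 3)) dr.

log(exp(r) - 6)/3 - log(exp(r) - 3)/3 + C

Let u = e^r, du = e^r dr.
The integral becomes ∫ du/((u-3)(u-6)); decompose into partial fractions.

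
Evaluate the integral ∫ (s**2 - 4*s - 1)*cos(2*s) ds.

Use integration by parts with u = s**2 - 4*s - 1, dv = cos(2*s) ds, so v = sin(2*s)/2.
Apply parts 2 times (tabular method): alternate signs, differentiate u down to 0, integrate dv up.

s**2*sin(2*s)/2 - 2*s*sin(2*s) + s*cos(2*s)/2 - 3*sin(2*s)/4 - cos(2*s) + C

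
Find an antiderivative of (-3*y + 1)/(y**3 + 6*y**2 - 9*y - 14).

-5*log(y - 2)/27 - 2*log(y + 1)/9 + 11*log(y + 7)/27 + C

Factor the denominator: (y - 2)*(y + 1)*(y + 7).
Partial-fraction decomposition: 11/(27*(y + 7)) - 2/(9*(y + 1)) - 5/(27*(y - 2)).
Integrate each term: A/(y−a) contributes A·log|y−a|.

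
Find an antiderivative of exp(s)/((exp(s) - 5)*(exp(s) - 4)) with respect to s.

log(exp(s) - 5) - log(exp(s) - 4) + C

Let u = e^s, du = e^s ds.
The integral becomes ∫ du/((u-4)(u-5)); decompose into partial fractions.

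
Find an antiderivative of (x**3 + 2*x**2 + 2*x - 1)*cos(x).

Use integration by parts with u = x**3 + 2*x**2 + 2*x - 1, dv = cos(x) dx, so v = sin(x).
Apply parts 3 times (tabular method): alternate signs, differentiate u down to 0, integrate dv up.

x**3*sin(x) + 2*x**2*sin(x) + 3*x**2*cos(x) - 4*x*sin(x) + 4*x*cos(x) - 5*sin(x) - 4*cos(x) + C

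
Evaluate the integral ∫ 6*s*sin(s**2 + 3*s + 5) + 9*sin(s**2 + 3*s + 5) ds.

Let u = s**2 + 3*s + 5, so du = (2*s + 3) ds.
Rewriting, the integral becomes 3·∫ sin(u) du = 3·-cos(u).
Substituting back, u = s**2 + 3*s + 5.

-3*cos(s**2 + 3*s + 5) + C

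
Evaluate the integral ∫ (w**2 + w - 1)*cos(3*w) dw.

w**2*sin(3*w)/3 + w*sin(3*w)/3 + 2*w*cos(3*w)/9 - 11*sin(3*w)/27 + cos(3*w)/9 + C

Use integration by parts with u = w**2 + w - 1, dv = cos(3*w) dw, so v = sin(3*w)/3.
Apply parts 2 times (tabular method): alternate signs, differentiate u down to 0, integrate dv up.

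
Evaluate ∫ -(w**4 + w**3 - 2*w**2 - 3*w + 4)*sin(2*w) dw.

w**4*cos(2*w)/2 - w**3*sin(2*w) + w**3*cos(2*w)/2 - 3*w**2*sin(2*w)/4 - 5*w**2*cos(2*w)/2 + 5*w*sin(2*w)/2 - 9*w*cos(2*w)/4 + 9*sin(2*w)/8 + 13*cos(2*w)/4 + C

Use integration by parts with u = w**4 + w**3 - 2*w**2 - 3*w + 4, dv = -sin(2*w) dw, so v = cos(2*w)/2.
Apply parts 4 times (tabular method): alternate signs, differentiate u down to 0, integrate dv up.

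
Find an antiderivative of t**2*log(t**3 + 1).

Let u = t**3 + 1, so du = (3*t**2) dt.
The integral becomes (1/3)·∫ log(u) du; integrate by parts with u′=log(u), dv′=du.

t**3*log(t**3 + 1)/3 - t**3/3 + log(t**3 + 1)/3 + C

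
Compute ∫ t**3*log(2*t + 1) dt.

Use integration by parts with u = log(2*t + 1), dv = t**3 dt.
Then du = 2/(2*t + 1) dt and v = t**4/4.

t**4*log(2*t + 1)/4 - t**4/16 + t**3/24 - t**2/32 + t/32 - log(2*t + 1)/64 + C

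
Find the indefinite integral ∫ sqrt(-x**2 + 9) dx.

x*sqrt(-x**2 + 9)/2 + 9*asin(x/3)/2 + C

Substitute x = 3·sin(θ), so dx = 3·cos(θ) dθ and the radical becomes sqrt(-x**2 + 9) = 3·cos(θ) by the Pythagorean identity.
Integrate the resulting trig expression in θ, then back-substitute θ = asin(x/3), sin(θ) = x/3, cos(θ) = sqrt(-x**2 + 9)/3 (absorbing any constant into C).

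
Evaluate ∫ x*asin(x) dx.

x**2*asin(x)/2 + x*sqrt(-x**2 + 1)/4 - asin(x)/4 + C

Use integration by parts with u = arcsin(x), dv = x dx.
Then du = 1/sqrt(-x**2 + 1) dx.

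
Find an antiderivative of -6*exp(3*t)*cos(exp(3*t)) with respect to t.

-2*sin(exp(3*t)) + C

Let u = exp(3*t), so du = (3*exp(3*t)) dt.
Rewriting, the integral becomes -2·∫ cos(u) du = -2·sin(u).
Substituting back, u = exp(3*t).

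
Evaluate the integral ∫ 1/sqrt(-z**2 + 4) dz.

asin(z/2) + C

Substitute z = 2·sin(θ), so dz = 2·cos(θ) dθ and the radical becomes sqrt(-z**2 + 4) = 2·cos(θ) by the Pythagorean identity.
Integrate the resulting trig expression in θ, then back-substitute θ = asin(z/2), sin(θ) = z/2, cos(θ) = sqrt(-z**2 + 4)/2 (absorbing any constant into C).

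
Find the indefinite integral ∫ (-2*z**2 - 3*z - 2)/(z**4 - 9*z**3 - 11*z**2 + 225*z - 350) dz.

-121*log(z - 7)/120 + 67*log(z - 5)/60 - 16*log(z - 2)/105 + 37*log(z + 5)/840 + C

Factor the denominator: (z - 7)*(z - 5)*(z - 2)*(z + 5).
Partial-fraction decomposition: 37/(840*(z + 5)) - 16/(105*(z - 2)) + 67/(60*(z - 5)) - 121/(120*(z - 7)).
Integrate each term: A/(z−a) contributes A·log|z−a|.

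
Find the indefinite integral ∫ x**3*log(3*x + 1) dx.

x**4*log(3*x + 1)/4 - x**4/16 + x**3/36 - x**2/72 + x/108 - log(3*x + 1)/324 + C

Use integration by parts with u = log(3*x + 1), dv = x**3 dx.
Then du = 3/(3*x + 1) dx and v = x**4/4.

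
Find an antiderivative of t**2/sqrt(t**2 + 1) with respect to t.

t*sqrt(t**2 + 1)/2 - log(t + sqrt(t**2 + 1))/2 + C

Substitute t = tan(θ), so dt = sec(θ)^2 dθ and the radical becomes sqrt(t**2 + 1) = sec(θ) by the Pythagorean identity.
Integrate the resulting trig expression in θ, then back-substitute tan(θ) = t, sec(θ) = sqrt(t**2 + 1) (absorbing any constant into C).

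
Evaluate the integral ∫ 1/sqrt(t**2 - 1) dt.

Substitute t = sec(θ), so dt = sec(θ)*tan(θ) dθ and the radical becomes sqrt(t**2 - 1) = tan(θ) by the Pythagorean identity.
Integrate the resulting trig expression in θ, then back-substitute sec(θ) = t, tan(θ) = sqrt(t**2 - 1) (absorbing any constant into C).

log(t + sqrt(t**2 - 1)) + C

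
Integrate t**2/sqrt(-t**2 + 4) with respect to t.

Substitute t = 2·sin(θ), so dt = 2·cos(θ) dθ and the radical becomes sqrt(-t**2 + 4) = 2·cos(θ) by the Pythagorean identity.
Integrate the resulting trig expression in θ, then back-substitute θ = asin(t/2), sin(θ) = t/2, cos(θ) = sqrt(-t**2 + 4)/2 (absorbing any constant into C).

-t*sqrt(-t**2 + 4)/2 + 2*asin(t/2) + C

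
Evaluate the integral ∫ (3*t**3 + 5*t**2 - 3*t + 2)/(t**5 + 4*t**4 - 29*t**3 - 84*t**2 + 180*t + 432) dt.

Factor the denominator: (t - 4)*(t - 3)*(t + 2)*(t + 3)*(t + 6).
Partial-fraction decomposition: -56/(135*(t + 6)) + 25/(126*(t + 3)) + 1/(30*(t + 2)) - 119/(270*(t - 3)) + 131/(210*(t - 4)).
Integrate each term: A/(t−a) contributes A·log|t−a|.

131*log(t - 4)/210 - 119*log(t - 3)/270 + log(t + 2)/30 + 25*log(t + 3)/126 - 56*log(t + 6)/135 + C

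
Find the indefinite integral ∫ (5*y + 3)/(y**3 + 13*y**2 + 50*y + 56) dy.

-7*log(y + 2)/10 + 17*log(y + 4)/6 - 32*log(y + 7)/15 + C

Factor the denominator: (y + 2)*(y + 4)*(y + 7).
Partial-fraction decomposition: -32/(15*(y + 7)) + 17/(6*(y + 4)) - 7/(10*(y + 2)).
Integrate each term: A/(y−a) contributes A·log|y−a|.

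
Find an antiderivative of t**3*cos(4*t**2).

t**2*sin(4*t**2)/8 + cos(4*t**2)/32 + C

Let u = t², du = 2t dt; rewrite as (1/2)∫ u^1·cos(4u) du.
Now integrate by parts 1 time.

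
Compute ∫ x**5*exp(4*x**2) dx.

(8*x**4 - 4*x**2 + 1)*exp(4*x**2)/64 + C

Let u = x², du = 2x dx; rewrite as (1/2)∫ u^2·exp(4u) du.
Now integrate by parts 2 times.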